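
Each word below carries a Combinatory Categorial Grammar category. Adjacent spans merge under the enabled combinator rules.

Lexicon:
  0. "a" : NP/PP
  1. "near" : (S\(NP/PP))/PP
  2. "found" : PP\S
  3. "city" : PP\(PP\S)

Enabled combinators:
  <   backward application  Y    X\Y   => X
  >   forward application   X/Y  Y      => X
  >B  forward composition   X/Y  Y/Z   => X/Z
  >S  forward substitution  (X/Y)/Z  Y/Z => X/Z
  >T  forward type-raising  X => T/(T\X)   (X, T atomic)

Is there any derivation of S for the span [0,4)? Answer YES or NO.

YES

[0,4] S   <
  [0,1] "a" : NP/PP
  [1,4] S\(NP/PP)   >
    [1,2] "near" : (S\(NP/PP))/PP
    [2,4] PP   <
      [2,3] "found" : PP\S
      [3,4] "city" : PP\(PP\S)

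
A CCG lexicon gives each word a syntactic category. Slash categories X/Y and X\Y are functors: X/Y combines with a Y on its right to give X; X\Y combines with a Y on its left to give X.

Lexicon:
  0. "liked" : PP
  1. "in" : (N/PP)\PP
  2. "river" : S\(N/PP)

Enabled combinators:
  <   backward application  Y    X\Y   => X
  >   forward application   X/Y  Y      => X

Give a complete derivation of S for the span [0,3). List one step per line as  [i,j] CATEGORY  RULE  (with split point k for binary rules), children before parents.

[0,1] PP  lex  "liked"
[1,2] (N/PP)\PP  lex  "in"
[0,2] N/PP  <  k=1
[2,3] S\(N/PP)  lex  "river"
[0,3] S  <  k=2

[0,3] S   <
  [0,2] N/PP   <
    [0,1] "liked" : PP
    [1,2] "in" : (N/PP)\PP
  [2,3] "river" : S\(N/PP)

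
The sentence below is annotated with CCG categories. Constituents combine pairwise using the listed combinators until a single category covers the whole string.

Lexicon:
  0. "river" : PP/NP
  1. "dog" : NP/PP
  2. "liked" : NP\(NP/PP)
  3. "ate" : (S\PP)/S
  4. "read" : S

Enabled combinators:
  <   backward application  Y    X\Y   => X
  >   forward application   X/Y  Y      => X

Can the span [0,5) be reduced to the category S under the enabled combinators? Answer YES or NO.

[0,5] S   <
  [0,3] PP   >
    [0,1] "river" : PP/NP
    [1,3] NP   <
      [1,2] "dog" : NP/PP
      [2,3] "liked" : NP\(NP/PP)
  [3,5] S\PP   >
    [3,4] "ate" : (S\PP)/S
    [4,5] "read" : S

YES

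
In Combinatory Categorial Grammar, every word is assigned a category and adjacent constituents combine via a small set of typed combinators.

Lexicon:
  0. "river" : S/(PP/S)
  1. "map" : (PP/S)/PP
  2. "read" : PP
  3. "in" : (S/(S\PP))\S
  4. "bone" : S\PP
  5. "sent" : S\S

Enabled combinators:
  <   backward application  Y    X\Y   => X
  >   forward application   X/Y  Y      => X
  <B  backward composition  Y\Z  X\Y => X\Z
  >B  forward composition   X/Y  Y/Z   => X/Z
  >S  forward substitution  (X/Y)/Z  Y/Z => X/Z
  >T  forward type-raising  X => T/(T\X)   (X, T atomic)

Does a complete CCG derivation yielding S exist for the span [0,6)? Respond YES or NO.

YES

[0,6] S   >
  [0,4] S/(S\PP)   <
    [0,3] S   >
      [0,1] "river" : S/(PP/S)
      [1,3] PP/S   >
        [1,2] "map" : (PP/S)/PP
        [2,3] "read" : PP
    [3,4] "in" : (S/(S\PP))\S
  [4,6] S\PP   <B
    [4,5] "bone" : S\PP
    [5,6] "sent" : S\S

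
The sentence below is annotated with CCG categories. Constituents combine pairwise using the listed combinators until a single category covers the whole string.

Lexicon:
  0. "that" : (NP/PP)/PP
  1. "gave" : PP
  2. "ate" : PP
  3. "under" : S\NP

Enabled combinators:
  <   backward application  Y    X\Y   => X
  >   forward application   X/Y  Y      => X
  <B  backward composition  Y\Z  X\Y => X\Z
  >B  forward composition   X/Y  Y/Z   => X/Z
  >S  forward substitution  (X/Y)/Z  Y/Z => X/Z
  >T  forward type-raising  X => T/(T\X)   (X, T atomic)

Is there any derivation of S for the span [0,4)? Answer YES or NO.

[0,4] S   <
  [0,3] NP   >
    [0,2] NP/PP   >
      [0,1] "that" : (NP/PP)/PP
      [1,2] "gave" : PP
    [2,3] "ate" : PP
  [3,4] "under" : S\NP

YES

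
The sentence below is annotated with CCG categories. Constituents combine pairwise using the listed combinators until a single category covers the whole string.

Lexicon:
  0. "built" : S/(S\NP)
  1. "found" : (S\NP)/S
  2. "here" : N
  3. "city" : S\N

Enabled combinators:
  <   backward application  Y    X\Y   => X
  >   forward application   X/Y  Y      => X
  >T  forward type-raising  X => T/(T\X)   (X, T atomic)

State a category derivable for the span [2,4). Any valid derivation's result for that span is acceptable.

S

[0,4] S   >
  [0,1] "built" : S/(S\NP)
  [1,4] S\NP   >
    [1,2] "found" : (S\NP)/S
    [2,4] S   <
      [2,3] "here" : N
      [3,4] "city" : S\N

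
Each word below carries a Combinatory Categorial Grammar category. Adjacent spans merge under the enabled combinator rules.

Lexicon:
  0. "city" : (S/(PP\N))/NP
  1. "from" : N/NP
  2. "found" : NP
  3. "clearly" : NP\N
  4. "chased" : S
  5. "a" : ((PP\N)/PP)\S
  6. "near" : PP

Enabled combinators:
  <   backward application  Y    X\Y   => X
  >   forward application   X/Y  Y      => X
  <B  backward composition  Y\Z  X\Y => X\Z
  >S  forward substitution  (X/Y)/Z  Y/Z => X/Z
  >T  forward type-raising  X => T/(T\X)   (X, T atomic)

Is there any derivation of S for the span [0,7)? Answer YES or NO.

YES

[0,7] S   >
  [0,4] S/(PP\N)   >
    [0,1] "city" : (S/(PP\N))/NP
    [1,4] NP   <
      [1,3] N   >
        [1,2] "from" : N/NP
        [2,3] "found" : NP
      [3,4] "clearly" : NP\N
  [4,7] PP\N   >
    [4,6] (PP\N)/PP   <
      [4,5] "chased" : S
      [5,6] "a" : ((PP\N)/PP)\S
    [6,7] "near" : PP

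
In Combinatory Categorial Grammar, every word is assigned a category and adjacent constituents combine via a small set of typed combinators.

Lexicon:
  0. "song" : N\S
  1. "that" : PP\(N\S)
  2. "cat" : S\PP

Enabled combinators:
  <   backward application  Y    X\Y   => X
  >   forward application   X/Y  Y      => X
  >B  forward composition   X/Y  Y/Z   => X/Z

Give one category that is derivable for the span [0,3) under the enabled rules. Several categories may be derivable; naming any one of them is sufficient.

S

[0,3] S   <
  [0,2] PP   <
    [0,1] "song" : N\S
    [1,2] "that" : PP\(N\S)
  [2,3] "cat" : S\PP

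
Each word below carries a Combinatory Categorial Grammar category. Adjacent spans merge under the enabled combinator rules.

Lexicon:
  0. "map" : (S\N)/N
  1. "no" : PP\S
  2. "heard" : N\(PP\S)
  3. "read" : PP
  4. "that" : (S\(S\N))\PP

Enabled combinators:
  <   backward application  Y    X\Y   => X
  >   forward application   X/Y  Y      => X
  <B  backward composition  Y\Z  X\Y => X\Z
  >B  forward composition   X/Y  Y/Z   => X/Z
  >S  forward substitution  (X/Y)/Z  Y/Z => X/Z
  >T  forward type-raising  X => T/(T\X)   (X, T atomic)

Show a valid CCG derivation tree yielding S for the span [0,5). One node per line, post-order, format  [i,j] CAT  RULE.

[0,1] (S\N)/N  lex  "map"
[1,2] PP\S  lex  "no"
[2,3] N\(PP\S)  lex  "heard"
[1,3] N  <  k=2
[0,3] S\N  >  k=1
[3,4] PP  lex  "read"
[4,5] (S\(S\N))\PP  lex  "that"
[3,5] S\(S\N)  <  k=4
[0,5] S  <  k=3

[0,5] S   <
  [0,3] S\N   >
    [0,1] "map" : (S\N)/N
    [1,3] N   <
      [1,2] "no" : PP\S
      [2,3] "heard" : N\(PP\S)
  [3,5] S\(S\N)   <
    [3,4] "read" : PP
    [4,5] "that" : (S\(S\N))\PP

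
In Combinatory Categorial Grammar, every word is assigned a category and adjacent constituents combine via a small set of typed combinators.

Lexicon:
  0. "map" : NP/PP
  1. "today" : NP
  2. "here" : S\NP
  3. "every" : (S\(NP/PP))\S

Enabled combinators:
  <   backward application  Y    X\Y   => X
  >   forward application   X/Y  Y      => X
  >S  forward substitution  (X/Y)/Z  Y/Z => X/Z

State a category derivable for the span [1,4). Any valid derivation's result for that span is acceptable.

[0,4] S   <
  [0,1] "map" : NP/PP
  [1,4] S\(NP/PP)   <
    [1,3] S   <
      [1,2] "today" : NP
      [2,3] "here" : S\NP
    [3,4] "every" : (S\(NP/PP))\S

S\(NP/PP)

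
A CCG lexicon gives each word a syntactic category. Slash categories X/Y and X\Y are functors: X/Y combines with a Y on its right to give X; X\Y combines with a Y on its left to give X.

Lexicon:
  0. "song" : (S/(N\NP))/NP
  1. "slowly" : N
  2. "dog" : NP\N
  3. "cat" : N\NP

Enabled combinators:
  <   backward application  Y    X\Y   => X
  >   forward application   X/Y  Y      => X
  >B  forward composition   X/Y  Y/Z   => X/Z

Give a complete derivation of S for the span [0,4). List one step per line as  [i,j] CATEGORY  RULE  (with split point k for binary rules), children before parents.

[0,1] (S/(N\NP))/NP  lex  "song"
[1,2] N  lex  "slowly"
[2,3] NP\N  lex  "dog"
[1,3] NP  <  k=2
[0,3] S/(N\NP)  >  k=1
[3,4] N\NP  lex  "cat"
[0,4] S  >  k=3

[0,4] S   >
  [0,3] S/(N\NP)   >
    [0,1] "song" : (S/(N\NP))/NP
    [1,3] NP   <
      [1,2] "slowly" : N
      [2,3] "dog" : NP\N
  [3,4] "cat" : N\NP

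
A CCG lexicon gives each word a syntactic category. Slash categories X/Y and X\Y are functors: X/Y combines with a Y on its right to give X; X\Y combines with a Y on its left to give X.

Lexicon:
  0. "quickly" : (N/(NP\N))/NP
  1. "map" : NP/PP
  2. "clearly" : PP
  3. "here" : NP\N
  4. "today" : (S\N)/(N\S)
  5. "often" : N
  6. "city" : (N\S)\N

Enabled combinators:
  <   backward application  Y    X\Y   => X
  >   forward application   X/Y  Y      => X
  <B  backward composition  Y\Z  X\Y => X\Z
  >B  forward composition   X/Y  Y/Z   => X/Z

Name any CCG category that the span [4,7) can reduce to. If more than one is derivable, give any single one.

[0,7] S   <
  [0,4] N   >
    [0,3] N/(NP\N)   >
      [0,1] "quickly" : (N/(NP\N))/NP
      [1,3] NP   >
        [1,2] "map" : NP/PP
        [2,3] "clearly" : PP
    [3,4] "here" : NP\N
  [4,7] S\N   >
    [4,5] "today" : (S\N)/(N\S)
    [5,7] N\S   <
      [5,6] "often" : N
      [6,7] "city" : (N\S)\N

S\N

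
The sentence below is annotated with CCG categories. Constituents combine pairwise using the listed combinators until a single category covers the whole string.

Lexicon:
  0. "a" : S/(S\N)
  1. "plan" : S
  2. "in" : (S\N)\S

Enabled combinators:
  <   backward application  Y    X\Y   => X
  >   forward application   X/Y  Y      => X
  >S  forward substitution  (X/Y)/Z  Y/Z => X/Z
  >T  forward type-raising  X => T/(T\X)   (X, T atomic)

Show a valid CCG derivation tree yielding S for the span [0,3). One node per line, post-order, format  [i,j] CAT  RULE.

[0,3] S   >
  [0,1] "a" : S/(S\N)
  [1,3] S\N   <
    [1,2] "plan" : S
    [2,3] "in" : (S\N)\S

[0,1] S/(S\N)  lex  "a"
[1,2] S  lex  "plan"
[2,3] (S\N)\S  lex  "in"
[1,3] S\N  <  k=2
[0,3] S  >  k=1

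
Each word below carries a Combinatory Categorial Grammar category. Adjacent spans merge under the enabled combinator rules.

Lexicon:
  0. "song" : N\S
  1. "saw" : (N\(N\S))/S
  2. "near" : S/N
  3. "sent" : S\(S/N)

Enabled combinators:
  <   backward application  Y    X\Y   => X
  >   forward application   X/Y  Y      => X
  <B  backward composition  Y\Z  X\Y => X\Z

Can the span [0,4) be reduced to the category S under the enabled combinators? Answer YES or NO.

NO

N\S (N\(N\S))/S S/N S\(S/N)
CKY chart[0,4] = {N}; S ∉ chart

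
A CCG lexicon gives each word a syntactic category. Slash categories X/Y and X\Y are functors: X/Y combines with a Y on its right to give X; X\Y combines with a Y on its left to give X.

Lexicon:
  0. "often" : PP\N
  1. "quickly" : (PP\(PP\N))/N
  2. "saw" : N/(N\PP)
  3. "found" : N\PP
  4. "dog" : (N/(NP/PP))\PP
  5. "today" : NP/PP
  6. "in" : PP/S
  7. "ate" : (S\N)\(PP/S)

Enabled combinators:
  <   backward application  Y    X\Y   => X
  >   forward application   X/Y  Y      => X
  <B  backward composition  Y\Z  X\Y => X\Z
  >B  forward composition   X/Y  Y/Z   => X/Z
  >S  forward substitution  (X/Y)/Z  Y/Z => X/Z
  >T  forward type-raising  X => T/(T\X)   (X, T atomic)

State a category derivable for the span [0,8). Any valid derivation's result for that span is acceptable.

[0,8] S   <
  [0,6] N   >
    [0,5] N/(NP/PP)   <
      [0,4] PP   <
        [0,1] "often" : PP\N
        [1,4] PP\(PP\N)   >
          [1,2] "quickly" : (PP\(PP\N))/N
          [2,4] N   >
            [2,3] "saw" : N/(N\PP)
            [3,4] "found" : N\PP
      [4,5] "dog" : (N/(NP/PP))\PP
    [5,6] "today" : NP/PP
  [6,8] S\N   <
    [6,7] "in" : PP/S
    [7,8] "ate" : (S\N)\(PP/S)

S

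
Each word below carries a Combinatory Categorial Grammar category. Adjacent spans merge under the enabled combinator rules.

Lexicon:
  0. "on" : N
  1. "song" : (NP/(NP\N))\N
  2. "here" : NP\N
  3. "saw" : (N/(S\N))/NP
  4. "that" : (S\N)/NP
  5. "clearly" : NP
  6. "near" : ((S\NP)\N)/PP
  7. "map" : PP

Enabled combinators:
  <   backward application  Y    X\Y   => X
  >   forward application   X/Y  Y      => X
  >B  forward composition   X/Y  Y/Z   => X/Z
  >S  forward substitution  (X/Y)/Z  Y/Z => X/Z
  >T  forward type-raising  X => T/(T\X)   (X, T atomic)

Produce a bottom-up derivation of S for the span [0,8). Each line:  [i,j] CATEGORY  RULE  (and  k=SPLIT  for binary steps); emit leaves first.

[0,8] S   <
  [0,3] NP   >
    [0,2] NP/(NP\N)   <
      [0,1] "on" : N
      [1,2] "song" : (NP/(NP\N))\N
    [2,3] "here" : NP\N
  [3,8] S\NP   <
    [3,6] N   >
      [3,5] N/NP   >S
        [3,4] "saw" : (N/(S\N))/NP
        [4,5] "that" : (S\N)/NP
      [5,6] "clearly" : NP
    [6,8] (S\NP)\N   >
      [6,7] "near" : ((S\NP)\N)/PP
      [7,8] "map" : PP

[0,1] N  lex  "on"
[1,2] (NP/(NP\N))\N  lex  "song"
[0,2] NP/(NP\N)  <  k=1
[2,3] NP\N  lex  "here"
[0,3] NP  >  k=2
[3,4] (N/(S\N))/NP  lex  "saw"
[4,5] (S\N)/NP  lex  "that"
[3,5] N/NP  >S  k=4
[5,6] NP  lex  "clearly"
[3,6] N  >  k=5
[6,7] ((S\NP)\N)/PP  lex  "near"
[7,8] PP  lex  "map"
[6,8] (S\NP)\N  >  k=7
[3,8] S\NP  <  k=6
[0,8] S  <  k=3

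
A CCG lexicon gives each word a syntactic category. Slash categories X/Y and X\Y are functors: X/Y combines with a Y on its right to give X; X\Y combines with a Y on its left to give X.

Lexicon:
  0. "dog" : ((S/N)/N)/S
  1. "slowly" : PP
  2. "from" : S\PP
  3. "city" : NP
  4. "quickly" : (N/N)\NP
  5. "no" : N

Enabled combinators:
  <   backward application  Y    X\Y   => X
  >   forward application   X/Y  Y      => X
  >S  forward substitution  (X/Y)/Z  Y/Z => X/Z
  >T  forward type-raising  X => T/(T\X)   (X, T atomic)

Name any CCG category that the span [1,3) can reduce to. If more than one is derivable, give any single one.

[0,6] S   >
  [0,5] S/N   >S
    [0,3] (S/N)/N   >
      [0,1] "dog" : ((S/N)/N)/S
      [1,3] S   <
        [1,2] "slowly" : PP
        [2,3] "from" : S\PP
    [3,5] N/N   <
      [3,4] "city" : NP
      [4,5] "quickly" : (N/N)\NP
  [5,6] "no" : N

S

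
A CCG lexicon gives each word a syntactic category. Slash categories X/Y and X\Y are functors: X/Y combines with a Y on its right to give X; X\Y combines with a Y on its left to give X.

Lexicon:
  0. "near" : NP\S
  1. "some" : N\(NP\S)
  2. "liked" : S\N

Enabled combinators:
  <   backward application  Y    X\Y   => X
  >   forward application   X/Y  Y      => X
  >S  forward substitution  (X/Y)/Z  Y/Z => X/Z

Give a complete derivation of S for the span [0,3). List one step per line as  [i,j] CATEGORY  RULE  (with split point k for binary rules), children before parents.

[0,1] NP\S  lex  "near"
[1,2] N\(NP\S)  lex  "some"
[0,2] N  <  k=1
[2,3] S\N  lex  "liked"
[0,3] S  <  k=2

[0,3] S   <
  [0,2] N   <
    [0,1] "near" : NP\S
    [1,2] "some" : N\(NP\S)
  [2,3] "liked" : S\N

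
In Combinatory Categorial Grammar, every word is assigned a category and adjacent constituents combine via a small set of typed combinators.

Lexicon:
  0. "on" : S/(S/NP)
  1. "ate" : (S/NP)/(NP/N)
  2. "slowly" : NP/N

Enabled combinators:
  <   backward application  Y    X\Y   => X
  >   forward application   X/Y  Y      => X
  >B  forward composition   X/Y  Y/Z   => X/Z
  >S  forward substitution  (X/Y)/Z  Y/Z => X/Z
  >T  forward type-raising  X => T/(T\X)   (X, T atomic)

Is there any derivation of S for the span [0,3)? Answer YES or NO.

YES

[0,3] S   >
  [0,1] "on" : S/(S/NP)
  [1,3] S/NP   >
    [1,2] "ate" : (S/NP)/(NP/N)
    [2,3] "slowly" : NP/N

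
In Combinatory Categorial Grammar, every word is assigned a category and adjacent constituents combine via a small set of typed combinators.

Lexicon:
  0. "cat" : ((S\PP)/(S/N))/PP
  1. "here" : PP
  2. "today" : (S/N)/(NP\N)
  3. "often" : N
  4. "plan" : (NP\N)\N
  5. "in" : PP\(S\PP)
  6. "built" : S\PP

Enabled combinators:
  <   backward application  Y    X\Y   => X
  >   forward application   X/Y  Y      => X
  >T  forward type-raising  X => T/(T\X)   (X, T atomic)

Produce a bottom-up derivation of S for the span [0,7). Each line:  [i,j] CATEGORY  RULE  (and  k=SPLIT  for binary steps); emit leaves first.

[0,7] S   <
  [0,6] PP   <
    [0,5] S\PP   >
      [0,2] (S\PP)/(S/N)   >
        [0,1] "cat" : ((S\PP)/(S/N))/PP
        [1,2] "here" : PP
      [2,5] S/N   >
        [2,3] "today" : (S/N)/(NP\N)
        [3,5] NP\N   <
          [3,4] "often" : N
          [4,5] "plan" : (NP\N)\N
    [5,6] "in" : PP\(S\PP)
  [6,7] "built" : S\PP

[0,1] ((S\PP)/(S/N))/PP  lex  "cat"
[1,2] PP  lex  "here"
[0,2] (S\PP)/(S/N)  >  k=1
[2,3] (S/N)/(NP\N)  lex  "today"
[3,4] N  lex  "often"
[4,5] (NP\N)\N  lex  "plan"
[3,5] NP\N  <  k=4
[2,5] S/N  >  k=3
[0,5] S\PP  >  k=2
[5,6] PP\(S\PP)  lex  "in"
[0,6] PP  <  k=5
[6,7] S\PP  lex  "built"
[0,7] S  <  k=6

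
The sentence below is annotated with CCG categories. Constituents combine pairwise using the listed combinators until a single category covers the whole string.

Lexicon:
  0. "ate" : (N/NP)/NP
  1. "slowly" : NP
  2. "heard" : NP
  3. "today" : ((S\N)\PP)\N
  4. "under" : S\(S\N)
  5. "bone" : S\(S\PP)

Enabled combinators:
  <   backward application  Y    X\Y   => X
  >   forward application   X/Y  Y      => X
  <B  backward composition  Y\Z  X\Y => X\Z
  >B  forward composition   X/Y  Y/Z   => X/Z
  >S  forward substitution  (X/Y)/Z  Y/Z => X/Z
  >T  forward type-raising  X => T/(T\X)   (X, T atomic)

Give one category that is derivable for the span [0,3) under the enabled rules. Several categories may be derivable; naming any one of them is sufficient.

[0,6] S   <
  [0,5] S\PP   <B
    [0,4] (S\N)\PP   <
      [0,3] N   >
        [0,2] N/NP   >
          [0,1] "ate" : (N/NP)/NP
          [1,2] "slowly" : NP
        [2,3] "heard" : NP
      [3,4] "today" : ((S\N)\PP)\N
    [4,5] "under" : S\(S\N)
  [5,6] "bone" : S\(S\PP)

N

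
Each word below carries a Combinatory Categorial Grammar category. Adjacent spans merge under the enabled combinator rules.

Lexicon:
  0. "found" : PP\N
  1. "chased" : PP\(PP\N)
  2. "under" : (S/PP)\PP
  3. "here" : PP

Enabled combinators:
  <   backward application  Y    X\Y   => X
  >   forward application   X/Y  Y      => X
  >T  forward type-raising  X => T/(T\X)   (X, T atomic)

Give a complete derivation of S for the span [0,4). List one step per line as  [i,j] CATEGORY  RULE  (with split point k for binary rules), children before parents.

[0,4] S   >
  [0,3] S/PP   <
    [0,2] PP   <
      [0,1] "found" : PP\N
      [1,2] "chased" : PP\(PP\N)
    [2,3] "under" : (S/PP)\PP
  [3,4] "here" : PP

[0,1] PP\N  lex  "found"
[1,2] PP\(PP\N)  lex  "chased"
[0,2] PP  <  k=1
[2,3] (S/PP)\PP  lex  "under"
[0,3] S/PP  <  k=2
[3,4] PP  lex  "here"
[0,4] S  >  k=3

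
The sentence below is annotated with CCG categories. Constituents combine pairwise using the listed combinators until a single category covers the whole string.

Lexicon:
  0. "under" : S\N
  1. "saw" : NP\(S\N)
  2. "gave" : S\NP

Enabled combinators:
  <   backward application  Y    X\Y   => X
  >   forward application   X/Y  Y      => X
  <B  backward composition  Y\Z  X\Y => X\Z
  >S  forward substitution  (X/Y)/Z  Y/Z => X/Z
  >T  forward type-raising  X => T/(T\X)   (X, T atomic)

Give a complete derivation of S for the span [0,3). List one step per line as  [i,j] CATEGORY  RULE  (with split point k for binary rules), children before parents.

[0,1] S\N  lex  "under"
[1,2] NP\(S\N)  lex  "saw"
[0,2] NP  <  k=1
[2,3] S\NP  lex  "gave"
[0,3] S  <  k=2

[0,3] S   <
  [0,2] NP   <
    [0,1] "under" : S\N
    [1,2] "saw" : NP\(S\N)
  [2,3] "gave" : S\NP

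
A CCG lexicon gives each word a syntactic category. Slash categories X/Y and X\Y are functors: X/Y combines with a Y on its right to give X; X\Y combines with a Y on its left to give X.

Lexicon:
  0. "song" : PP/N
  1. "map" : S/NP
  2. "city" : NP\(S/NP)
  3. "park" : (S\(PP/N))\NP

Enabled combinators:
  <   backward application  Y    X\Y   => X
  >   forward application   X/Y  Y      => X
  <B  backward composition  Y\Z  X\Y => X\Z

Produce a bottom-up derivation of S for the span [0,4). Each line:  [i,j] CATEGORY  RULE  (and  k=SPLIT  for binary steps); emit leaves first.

[0,4] S   <
  [0,1] "song" : PP/N
  [1,4] S\(PP/N)   <
    [1,3] NP   <
      [1,2] "map" : S/NP
      [2,3] "city" : NP\(S/NP)
    [3,4] "park" : (S\(PP/N))\NP

[0,1] PP/N  lex  "song"
[1,2] S/NP  lex  "map"
[2,3] NP\(S/NP)  lex  "city"
[1,3] NP  <  k=2
[3,4] (S\(PP/N))\NP  lex  "park"
[1,4] S\(PP/N)  <  k=3
[0,4] S  <  k=1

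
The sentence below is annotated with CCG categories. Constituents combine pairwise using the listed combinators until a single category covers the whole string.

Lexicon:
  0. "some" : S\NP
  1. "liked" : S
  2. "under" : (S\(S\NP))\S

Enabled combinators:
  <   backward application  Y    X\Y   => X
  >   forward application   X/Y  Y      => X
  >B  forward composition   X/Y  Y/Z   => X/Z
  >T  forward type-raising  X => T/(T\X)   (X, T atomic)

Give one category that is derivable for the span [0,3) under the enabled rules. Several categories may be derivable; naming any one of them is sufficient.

[0,3] S   <
  [0,1] "some" : S\NP
  [1,3] S\(S\NP)   <
    [1,2] "liked" : S
    [2,3] "under" : (S\(S\NP))\S

S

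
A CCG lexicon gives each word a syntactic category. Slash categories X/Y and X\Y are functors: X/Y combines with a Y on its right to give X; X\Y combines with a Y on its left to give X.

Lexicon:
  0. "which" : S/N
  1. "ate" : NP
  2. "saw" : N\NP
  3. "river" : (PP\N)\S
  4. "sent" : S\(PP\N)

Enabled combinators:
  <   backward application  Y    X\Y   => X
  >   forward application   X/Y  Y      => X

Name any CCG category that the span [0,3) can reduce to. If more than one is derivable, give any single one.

S

[0,5] S   <
  [0,4] PP\N   <
    [0,3] S   >
      [0,1] "which" : S/N
      [1,3] N   <
        [1,2] "ate" : NP
        [2,3] "saw" : N\NP
    [3,4] "river" : (PP\N)\S
  [4,5] "sent" : S\(PP\N)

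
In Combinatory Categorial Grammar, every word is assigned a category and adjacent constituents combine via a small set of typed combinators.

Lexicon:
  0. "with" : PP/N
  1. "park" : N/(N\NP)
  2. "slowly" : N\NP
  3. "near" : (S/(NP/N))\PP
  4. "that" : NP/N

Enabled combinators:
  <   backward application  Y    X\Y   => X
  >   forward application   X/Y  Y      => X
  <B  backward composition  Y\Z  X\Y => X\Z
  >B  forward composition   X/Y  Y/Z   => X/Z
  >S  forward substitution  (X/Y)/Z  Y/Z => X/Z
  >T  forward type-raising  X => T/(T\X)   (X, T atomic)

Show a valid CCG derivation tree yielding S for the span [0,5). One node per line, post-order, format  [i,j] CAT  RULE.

[0,5] S   >
  [0,4] S/(NP/N)   <
    [0,3] PP   >
      [0,1] "with" : PP/N
      [1,3] N   >
        [1,2] "park" : N/(N\NP)
        [2,3] "slowly" : N\NP
    [3,4] "near" : (S/(NP/N))\PP
  [4,5] "that" : NP/N

[0,1] PP/N  lex  "with"
[1,2] N/(N\NP)  lex  "park"
[2,3] N\NP  lex  "slowly"
[1,3] N  >  k=2
[0,3] PP  >  k=1
[3,4] (S/(NP/N))\PP  lex  "near"
[0,4] S/(NP/N)  <  k=3
[4,5] NP/N  lex  "that"
[0,5] S  >  k=4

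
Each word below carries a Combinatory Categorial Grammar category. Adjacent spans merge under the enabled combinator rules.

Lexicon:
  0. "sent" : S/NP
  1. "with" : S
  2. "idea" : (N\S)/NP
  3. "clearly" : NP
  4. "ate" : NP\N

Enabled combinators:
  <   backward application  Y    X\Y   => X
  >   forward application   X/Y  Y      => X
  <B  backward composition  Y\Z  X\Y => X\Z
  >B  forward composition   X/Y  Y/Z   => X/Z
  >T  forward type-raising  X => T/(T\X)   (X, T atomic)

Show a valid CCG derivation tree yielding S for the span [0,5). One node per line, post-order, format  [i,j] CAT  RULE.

[0,1] S/NP  lex  "sent"
[1,2] S  lex  "with"
[2,3] (N\S)/NP  lex  "idea"
[3,4] NP  lex  "clearly"
[2,4] N\S  >  k=3
[4,5] NP\N  lex  "ate"
[2,5] NP\S  <B  k=4
[1,5] NP  <  k=2
[0,5] S  >  k=1

[0,5] S   >
  [0,1] "sent" : S/NP
  [1,5] NP   <
    [1,2] "with" : S
    [2,5] NP\S   <B
      [2,4] N\S   >
        [2,3] "idea" : (N\S)/NP
        [3,4] "clearly" : NP
      [4,5] "ate" : NP\N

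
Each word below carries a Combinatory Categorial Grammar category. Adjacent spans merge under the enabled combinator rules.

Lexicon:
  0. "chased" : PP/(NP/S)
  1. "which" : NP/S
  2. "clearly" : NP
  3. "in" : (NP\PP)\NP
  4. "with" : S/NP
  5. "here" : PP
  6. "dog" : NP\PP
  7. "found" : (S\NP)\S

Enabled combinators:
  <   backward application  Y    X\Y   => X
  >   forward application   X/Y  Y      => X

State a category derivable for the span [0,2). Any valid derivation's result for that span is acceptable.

PP

[0,8] S   <
  [0,4] NP   <
    [0,2] PP   >
      [0,1] "chased" : PP/(NP/S)
      [1,2] "which" : NP/S
    [2,4] NP\PP   <
      [2,3] "clearly" : NP
      [3,4] "in" : (NP\PP)\NP
  [4,8] S\NP   <
    [4,7] S   >
      [4,5] "with" : S/NP
      [5,7] NP   <
        [5,6] "here" : PP
        [6,7] "dog" : NP\PP
    [7,8] "found" : (S\NP)\S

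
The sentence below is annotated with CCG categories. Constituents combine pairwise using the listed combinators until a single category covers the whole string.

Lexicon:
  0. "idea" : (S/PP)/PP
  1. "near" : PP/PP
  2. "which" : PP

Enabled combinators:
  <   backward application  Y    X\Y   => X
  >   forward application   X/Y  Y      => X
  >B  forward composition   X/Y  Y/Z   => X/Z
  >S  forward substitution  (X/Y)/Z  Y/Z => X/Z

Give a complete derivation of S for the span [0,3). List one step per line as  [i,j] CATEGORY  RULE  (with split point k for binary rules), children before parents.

[0,3] S   >
  [0,2] S/PP   >S
    [0,1] "idea" : (S/PP)/PP
    [1,2] "near" : PP/PP
  [2,3] "which" : PP

[0,1] (S/PP)/PP  lex  "idea"
[1,2] PP/PP  lex  "near"
[0,2] S/PP  >S  k=1
[2,3] PP  lex  "which"
[0,3] S  >  k=2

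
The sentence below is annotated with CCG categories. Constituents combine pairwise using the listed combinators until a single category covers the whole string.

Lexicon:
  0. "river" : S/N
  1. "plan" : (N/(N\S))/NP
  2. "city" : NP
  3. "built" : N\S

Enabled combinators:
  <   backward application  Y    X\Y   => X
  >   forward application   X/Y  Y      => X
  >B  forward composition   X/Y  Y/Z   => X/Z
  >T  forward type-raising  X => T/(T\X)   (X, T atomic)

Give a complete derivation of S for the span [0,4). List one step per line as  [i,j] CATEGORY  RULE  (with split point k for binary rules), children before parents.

[0,4] S   >
  [0,1] "river" : S/N
  [1,4] N   >
    [1,3] N/(N\S)   >
      [1,2] "plan" : (N/(N\S))/NP
      [2,3] "city" : NP
    [3,4] "built" : N\S

[0,1] S/N  lex  "river"
[1,2] (N/(N\S))/NP  lex  "plan"
[2,3] NP  lex  "city"
[1,3] N/(N\S)  >  k=2
[3,4] N\S  lex  "built"
[1,4] N  >  k=3
[0,4] S  >  k=1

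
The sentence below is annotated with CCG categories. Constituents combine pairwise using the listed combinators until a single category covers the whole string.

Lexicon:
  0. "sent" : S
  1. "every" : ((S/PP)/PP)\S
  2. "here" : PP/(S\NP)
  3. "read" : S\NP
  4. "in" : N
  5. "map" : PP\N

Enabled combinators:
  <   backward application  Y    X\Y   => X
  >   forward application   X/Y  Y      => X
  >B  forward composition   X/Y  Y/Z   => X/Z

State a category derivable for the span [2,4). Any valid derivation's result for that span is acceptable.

PP

[0,6] S   >
  [0,4] S/PP   >
    [0,2] (S/PP)/PP   <
      [0,1] "sent" : S
      [1,2] "every" : ((S/PP)/PP)\S
    [2,4] PP   >
      [2,3] "here" : PP/(S\NP)
      [3,4] "read" : S\NP
  [4,6] PP   <
    [4,5] "in" : N
    [5,6] "map" : PP\N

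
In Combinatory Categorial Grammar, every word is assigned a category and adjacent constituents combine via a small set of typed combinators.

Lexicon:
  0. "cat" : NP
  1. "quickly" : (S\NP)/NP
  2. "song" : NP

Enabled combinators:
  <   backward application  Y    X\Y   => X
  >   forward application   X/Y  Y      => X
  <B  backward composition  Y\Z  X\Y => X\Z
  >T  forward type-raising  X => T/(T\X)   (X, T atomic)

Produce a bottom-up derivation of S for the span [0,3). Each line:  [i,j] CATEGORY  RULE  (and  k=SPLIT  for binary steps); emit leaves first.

[0,1] NP  lex  "cat"
[0,1] S/(S\NP)  >T
[1,2] (S\NP)/NP  lex  "quickly"
[2,3] NP  lex  "song"
[1,3] S\NP  >  k=2
[0,3] S  >  k=1

[0,3] S   >
  [0,1] S/(S\NP)   >T
    [0,1] "cat" : NP
  [1,3] S\NP   >
    [1,2] "quickly" : (S\NP)/NP
    [2,3] "song" : NP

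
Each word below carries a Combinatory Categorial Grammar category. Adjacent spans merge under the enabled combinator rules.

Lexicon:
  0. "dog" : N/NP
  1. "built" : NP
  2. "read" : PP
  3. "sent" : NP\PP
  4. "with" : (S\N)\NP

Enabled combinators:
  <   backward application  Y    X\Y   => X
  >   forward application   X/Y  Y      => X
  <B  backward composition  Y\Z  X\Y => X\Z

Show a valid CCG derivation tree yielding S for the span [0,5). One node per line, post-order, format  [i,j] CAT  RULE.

[0,5] S   <
  [0,2] N   >
    [0,1] "dog" : N/NP
    [1,2] "built" : NP
  [2,5] S\N   <
    [2,4] NP   <
      [2,3] "read" : PP
      [3,4] "sent" : NP\PP
    [4,5] "with" : (S\N)\NP

[0,1] N/NP  lex  "dog"
[1,2] NP  lex  "built"
[0,2] N  >  k=1
[2,3] PP  lex  "read"
[3,4] NP\PP  lex  "sent"
[2,4] NP  <  k=3
[4,5] (S\N)\NP  lex  "with"
[2,5] S\N  <  k=4
[0,5] S  <  k=2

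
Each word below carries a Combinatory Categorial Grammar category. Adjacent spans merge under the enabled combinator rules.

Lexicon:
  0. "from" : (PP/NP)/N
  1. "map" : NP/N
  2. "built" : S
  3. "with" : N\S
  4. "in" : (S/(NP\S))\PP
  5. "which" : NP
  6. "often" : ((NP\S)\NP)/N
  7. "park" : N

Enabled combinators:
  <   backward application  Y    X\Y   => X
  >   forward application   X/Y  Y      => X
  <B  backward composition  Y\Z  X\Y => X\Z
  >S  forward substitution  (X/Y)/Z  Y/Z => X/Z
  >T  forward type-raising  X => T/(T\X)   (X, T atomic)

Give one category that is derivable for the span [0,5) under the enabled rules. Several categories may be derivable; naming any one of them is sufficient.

S/(NP\S)

[0,8] S   >
  [0,5] S/(NP\S)   <
    [0,4] PP   >
      [0,2] PP/N   >S
        [0,1] "from" : (PP/NP)/N
        [1,2] "map" : NP/N
      [2,4] N   <
        [2,3] "built" : S
        [3,4] "with" : N\S
    [4,5] "in" : (S/(NP\S))\PP
  [5,8] NP\S   <
    [5,6] "which" : NP
    [6,8] (NP\S)\NP   >
      [6,7] "often" : ((NP\S)\NP)/N
      [7,8] "park" : N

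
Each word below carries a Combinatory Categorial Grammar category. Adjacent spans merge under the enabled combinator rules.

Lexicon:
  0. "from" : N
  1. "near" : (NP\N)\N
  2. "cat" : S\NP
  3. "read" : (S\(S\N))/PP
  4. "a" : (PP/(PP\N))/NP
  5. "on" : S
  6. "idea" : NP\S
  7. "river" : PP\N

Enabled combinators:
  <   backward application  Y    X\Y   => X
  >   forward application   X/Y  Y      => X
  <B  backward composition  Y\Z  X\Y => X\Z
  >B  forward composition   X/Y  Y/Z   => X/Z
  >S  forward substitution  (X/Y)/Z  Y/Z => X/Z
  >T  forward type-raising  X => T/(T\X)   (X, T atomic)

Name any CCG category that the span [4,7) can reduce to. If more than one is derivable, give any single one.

[0,8] S   <
  [0,3] S\N   <B
    [0,2] NP\N   <
      [0,1] "from" : N
      [1,2] "near" : (NP\N)\N
    [2,3] "cat" : S\NP
  [3,8] S\(S\N)   >
    [3,4] "read" : (S\(S\N))/PP
    [4,8] PP   >
      [4,7] PP/(PP\N)   >
        [4,5] "a" : (PP/(PP\N))/NP
        [5,7] NP   <
          [5,6] "on" : S
          [6,7] "idea" : NP\S
      [7,8] "river" : PP\N

PP/(PP\N)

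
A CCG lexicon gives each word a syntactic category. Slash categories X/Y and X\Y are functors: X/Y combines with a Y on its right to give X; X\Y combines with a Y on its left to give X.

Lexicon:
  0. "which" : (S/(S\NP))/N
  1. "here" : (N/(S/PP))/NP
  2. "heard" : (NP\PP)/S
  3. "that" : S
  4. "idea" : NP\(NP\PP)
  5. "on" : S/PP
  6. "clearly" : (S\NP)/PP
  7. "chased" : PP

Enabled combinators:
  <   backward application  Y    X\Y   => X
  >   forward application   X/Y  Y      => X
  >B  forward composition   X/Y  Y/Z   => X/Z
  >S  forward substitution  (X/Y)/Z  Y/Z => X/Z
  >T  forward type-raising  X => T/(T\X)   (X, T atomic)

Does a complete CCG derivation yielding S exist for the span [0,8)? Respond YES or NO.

YES

[0,8] S   >
  [0,6] S/(S\NP)   >
    [0,1] "which" : (S/(S\NP))/N
    [1,6] N   >
      [1,5] N/(S/PP)   >
        [1,2] "here" : (N/(S/PP))/NP
        [2,5] NP   <
          [2,4] NP\PP   >
            [2,3] "heard" : (NP\PP)/S
            [3,4] "that" : S
          [4,5] "idea" : NP\(NP\PP)
      [5,6] "on" : S/PP
  [6,8] S\NP   >
    [6,7] "clearly" : (S\NP)/PP
    [7,8] "chased" : PP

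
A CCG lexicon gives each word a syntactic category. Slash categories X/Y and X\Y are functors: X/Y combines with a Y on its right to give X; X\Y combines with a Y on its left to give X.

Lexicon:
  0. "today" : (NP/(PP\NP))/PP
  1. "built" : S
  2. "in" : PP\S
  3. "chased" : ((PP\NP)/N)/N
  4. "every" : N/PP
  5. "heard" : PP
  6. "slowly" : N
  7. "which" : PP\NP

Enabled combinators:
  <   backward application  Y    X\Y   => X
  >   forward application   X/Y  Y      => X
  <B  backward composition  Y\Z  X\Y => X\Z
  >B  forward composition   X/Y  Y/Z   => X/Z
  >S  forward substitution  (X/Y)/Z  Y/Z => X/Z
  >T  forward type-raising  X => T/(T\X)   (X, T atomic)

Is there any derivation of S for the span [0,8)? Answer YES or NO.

(NP/(PP\NP))/PP S PP\S ((PP\NP)/N)/N N/PP PP N PP\NP
CKY chart[0,8] = {N/(N\PP), NP/(NP\PP), PP, PP/(PP\PP), S/(S\PP)}; S ∉ chart

NO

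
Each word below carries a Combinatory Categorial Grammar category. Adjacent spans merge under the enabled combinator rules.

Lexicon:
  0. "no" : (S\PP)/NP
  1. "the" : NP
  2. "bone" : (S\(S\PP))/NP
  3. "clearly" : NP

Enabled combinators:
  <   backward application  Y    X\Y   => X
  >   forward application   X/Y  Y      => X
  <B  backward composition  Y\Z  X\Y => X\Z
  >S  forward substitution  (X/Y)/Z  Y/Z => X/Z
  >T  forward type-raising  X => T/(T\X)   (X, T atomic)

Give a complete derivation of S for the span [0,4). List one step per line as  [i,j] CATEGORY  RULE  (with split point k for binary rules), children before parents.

[0,4] S   <
  [0,2] S\PP   >
    [0,1] "no" : (S\PP)/NP
    [1,2] "the" : NP
  [2,4] S\(S\PP)   >
    [2,3] "bone" : (S\(S\PP))/NP
    [3,4] "clearly" : NP

[0,1] (S\PP)/NP  lex  "no"
[1,2] NP  lex  "the"
[0,2] S\PP  >  k=1
[2,3] (S\(S\PP))/NP  lex  "bone"
[3,4] NP  lex  "clearly"
[2,4] S\(S\PP)  >  k=3
[0,4] S  <  k=2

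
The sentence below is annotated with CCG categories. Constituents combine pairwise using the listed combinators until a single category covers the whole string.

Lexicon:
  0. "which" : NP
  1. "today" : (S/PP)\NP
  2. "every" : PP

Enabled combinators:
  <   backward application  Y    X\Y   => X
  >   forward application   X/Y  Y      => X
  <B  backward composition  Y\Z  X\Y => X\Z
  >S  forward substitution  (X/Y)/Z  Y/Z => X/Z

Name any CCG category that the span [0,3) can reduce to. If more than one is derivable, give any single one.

[0,3] S   >
  [0,2] S/PP   <
    [0,1] "which" : NP
    [1,2] "today" : (S/PP)\NP
  [2,3] "every" : PP

S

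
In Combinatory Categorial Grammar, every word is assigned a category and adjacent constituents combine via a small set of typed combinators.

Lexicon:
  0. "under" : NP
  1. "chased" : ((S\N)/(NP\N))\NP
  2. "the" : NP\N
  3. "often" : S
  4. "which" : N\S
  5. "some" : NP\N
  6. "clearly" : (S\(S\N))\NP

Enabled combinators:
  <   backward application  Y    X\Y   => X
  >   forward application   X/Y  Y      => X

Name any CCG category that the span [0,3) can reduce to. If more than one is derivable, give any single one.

[0,7] S   <
  [0,3] S\N   >
    [0,2] (S\N)/(NP\N)   <
      [0,1] "under" : NP
      [1,2] "chased" : ((S\N)/(NP\N))\NP
    [2,3] "the" : NP\N
  [3,7] S\(S\N)   <
    [3,6] NP   <
      [3,5] N   <
        [3,4] "often" : S
        [4,5] "which" : N\S
      [5,6] "some" : NP\N
    [6,7] "clearly" : (S\(S\N))\NP

S\N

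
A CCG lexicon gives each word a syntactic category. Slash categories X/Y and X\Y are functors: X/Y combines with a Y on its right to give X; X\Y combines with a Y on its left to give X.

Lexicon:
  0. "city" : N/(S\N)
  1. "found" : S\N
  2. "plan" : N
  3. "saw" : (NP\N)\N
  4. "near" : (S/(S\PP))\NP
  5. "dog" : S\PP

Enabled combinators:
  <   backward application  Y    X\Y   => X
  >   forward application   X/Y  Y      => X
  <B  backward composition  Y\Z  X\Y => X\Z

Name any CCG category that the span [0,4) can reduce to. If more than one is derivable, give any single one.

[0,6] S   >
  [0,5] S/(S\PP)   <
    [0,4] NP   <
      [0,2] N   >
        [0,1] "city" : N/(S\N)
        [1,2] "found" : S\N
      [2,4] NP\N   <
        [2,3] "plan" : N
        [3,4] "saw" : (NP\N)\N
    [4,5] "near" : (S/(S\PP))\NP
  [5,6] "dog" : S\PP

NP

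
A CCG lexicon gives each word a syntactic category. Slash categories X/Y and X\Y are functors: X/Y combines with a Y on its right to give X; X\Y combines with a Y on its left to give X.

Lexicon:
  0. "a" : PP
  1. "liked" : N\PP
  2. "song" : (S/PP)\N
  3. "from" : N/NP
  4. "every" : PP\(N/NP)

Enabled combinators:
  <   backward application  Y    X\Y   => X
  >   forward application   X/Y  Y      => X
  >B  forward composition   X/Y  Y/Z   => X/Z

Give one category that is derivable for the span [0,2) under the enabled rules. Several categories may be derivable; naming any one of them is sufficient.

N

[0,5] S   >
  [0,3] S/PP   <
    [0,2] N   <
      [0,1] "a" : PP
      [1,2] "liked" : N\PP
    [2,3] "song" : (S/PP)\N
  [3,5] PP   <
    [3,4] "from" : N/NP
    [4,5] "every" : PP\(N/NP)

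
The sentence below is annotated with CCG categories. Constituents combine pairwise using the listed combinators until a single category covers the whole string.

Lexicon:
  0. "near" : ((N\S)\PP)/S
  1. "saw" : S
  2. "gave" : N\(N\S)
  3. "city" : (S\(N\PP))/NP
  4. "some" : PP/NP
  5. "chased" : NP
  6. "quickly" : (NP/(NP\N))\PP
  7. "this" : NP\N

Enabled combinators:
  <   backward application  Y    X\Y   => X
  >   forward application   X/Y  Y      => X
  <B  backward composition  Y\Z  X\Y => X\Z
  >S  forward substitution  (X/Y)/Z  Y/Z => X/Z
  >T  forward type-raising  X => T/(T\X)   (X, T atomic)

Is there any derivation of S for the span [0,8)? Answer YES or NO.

YES

[0,8] S   <
  [0,3] N\PP   <B
    [0,2] (N\S)\PP   >
      [0,1] "near" : ((N\S)\PP)/S
      [1,2] "saw" : S
    [2,3] "gave" : N\(N\S)
  [3,8] S\(N\PP)   >
    [3,4] "city" : (S\(N\PP))/NP
    [4,8] NP   >
      [4,7] NP/(NP\N)   <
        [4,6] PP   >
          [4,5] "some" : PP/NP
          [5,6] "chased" : NP
        [6,7] "quickly" : (NP/(NP\N))\PP
      [7,8] "this" : NP\N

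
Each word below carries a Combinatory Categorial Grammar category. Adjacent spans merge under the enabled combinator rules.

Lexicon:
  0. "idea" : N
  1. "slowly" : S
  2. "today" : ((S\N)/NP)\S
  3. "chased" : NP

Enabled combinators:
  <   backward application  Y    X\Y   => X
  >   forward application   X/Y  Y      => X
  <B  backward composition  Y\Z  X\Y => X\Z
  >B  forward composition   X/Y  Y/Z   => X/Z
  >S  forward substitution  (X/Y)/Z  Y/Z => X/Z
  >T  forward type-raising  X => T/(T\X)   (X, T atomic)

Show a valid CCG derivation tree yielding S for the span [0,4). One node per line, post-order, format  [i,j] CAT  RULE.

[0,1] N  lex  "idea"
[1,2] S  lex  "slowly"
[2,3] ((S\N)/NP)\S  lex  "today"
[1,3] (S\N)/NP  <  k=2
[3,4] NP  lex  "chased"
[1,4] S\N  >  k=3
[0,4] S  <  k=1

[0,4] S   <
  [0,1] "idea" : N
  [1,4] S\N   >
    [1,3] (S\N)/NP   <
      [1,2] "slowly" : S
      [2,3] "today" : ((S\N)/NP)\S
    [3,4] "chased" : NP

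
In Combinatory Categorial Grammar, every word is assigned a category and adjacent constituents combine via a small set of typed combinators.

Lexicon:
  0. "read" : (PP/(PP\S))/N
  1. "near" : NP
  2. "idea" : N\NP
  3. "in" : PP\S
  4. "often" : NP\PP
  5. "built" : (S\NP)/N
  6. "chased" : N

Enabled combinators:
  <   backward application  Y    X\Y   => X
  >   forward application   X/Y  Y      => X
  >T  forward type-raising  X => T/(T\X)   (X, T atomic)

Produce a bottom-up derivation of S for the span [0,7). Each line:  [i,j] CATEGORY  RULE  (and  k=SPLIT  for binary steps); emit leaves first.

[0,1] (PP/(PP\S))/N  lex  "read"
[1,2] NP  lex  "near"
[2,3] N\NP  lex  "idea"
[1,3] N  <  k=2
[0,3] PP/(PP\S)  >  k=1
[3,4] PP\S  lex  "in"
[0,4] PP  >  k=3
[4,5] NP\PP  lex  "often"
[0,5] NP  <  k=4
[5,6] (S\NP)/N  lex  "built"
[6,7] N  lex  "chased"
[5,7] S\NP  >  k=6
[0,7] S  <  k=5

[0,7] S   <
  [0,5] NP   <
    [0,4] PP   >
      [0,3] PP/(PP\S)   >
        [0,1] "read" : (PP/(PP\S))/N
        [1,3] N   <
          [1,2] "near" : NP
          [2,3] "idea" : N\NP
      [3,4] "in" : PP\S
    [4,5] "often" : NP\PP
  [5,7] S\NP   >
    [5,6] "built" : (S\NP)/N
    [6,7] "chased" : N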